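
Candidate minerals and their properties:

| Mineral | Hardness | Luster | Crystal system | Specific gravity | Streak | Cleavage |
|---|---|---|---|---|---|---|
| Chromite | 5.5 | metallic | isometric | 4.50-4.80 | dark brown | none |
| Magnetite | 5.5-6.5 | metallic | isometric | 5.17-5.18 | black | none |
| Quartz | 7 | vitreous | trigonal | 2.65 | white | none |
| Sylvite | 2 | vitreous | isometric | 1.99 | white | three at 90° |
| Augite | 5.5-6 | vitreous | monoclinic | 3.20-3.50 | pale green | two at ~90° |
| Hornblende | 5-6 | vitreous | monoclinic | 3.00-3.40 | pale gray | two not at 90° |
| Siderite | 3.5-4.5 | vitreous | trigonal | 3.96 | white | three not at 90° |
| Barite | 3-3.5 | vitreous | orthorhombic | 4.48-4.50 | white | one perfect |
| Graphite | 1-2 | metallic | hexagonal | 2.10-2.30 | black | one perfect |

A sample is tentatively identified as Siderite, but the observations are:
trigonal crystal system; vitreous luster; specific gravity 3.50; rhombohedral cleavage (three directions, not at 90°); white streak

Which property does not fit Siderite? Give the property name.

Trigonal crystal system: Siderite has trigonal system — agrees.
Vitreous luster: Siderite has vitreous luster — agrees.
Specific gravity 3.50: Siderite has SG 3.96 — does not match.
Rhombohedral cleavage (three directions, not at 90°): Siderite has cleavage three not at 90° — agrees.
White streak: Siderite has white streak — agrees.
Everything matches except the specific gravity.

specific gravity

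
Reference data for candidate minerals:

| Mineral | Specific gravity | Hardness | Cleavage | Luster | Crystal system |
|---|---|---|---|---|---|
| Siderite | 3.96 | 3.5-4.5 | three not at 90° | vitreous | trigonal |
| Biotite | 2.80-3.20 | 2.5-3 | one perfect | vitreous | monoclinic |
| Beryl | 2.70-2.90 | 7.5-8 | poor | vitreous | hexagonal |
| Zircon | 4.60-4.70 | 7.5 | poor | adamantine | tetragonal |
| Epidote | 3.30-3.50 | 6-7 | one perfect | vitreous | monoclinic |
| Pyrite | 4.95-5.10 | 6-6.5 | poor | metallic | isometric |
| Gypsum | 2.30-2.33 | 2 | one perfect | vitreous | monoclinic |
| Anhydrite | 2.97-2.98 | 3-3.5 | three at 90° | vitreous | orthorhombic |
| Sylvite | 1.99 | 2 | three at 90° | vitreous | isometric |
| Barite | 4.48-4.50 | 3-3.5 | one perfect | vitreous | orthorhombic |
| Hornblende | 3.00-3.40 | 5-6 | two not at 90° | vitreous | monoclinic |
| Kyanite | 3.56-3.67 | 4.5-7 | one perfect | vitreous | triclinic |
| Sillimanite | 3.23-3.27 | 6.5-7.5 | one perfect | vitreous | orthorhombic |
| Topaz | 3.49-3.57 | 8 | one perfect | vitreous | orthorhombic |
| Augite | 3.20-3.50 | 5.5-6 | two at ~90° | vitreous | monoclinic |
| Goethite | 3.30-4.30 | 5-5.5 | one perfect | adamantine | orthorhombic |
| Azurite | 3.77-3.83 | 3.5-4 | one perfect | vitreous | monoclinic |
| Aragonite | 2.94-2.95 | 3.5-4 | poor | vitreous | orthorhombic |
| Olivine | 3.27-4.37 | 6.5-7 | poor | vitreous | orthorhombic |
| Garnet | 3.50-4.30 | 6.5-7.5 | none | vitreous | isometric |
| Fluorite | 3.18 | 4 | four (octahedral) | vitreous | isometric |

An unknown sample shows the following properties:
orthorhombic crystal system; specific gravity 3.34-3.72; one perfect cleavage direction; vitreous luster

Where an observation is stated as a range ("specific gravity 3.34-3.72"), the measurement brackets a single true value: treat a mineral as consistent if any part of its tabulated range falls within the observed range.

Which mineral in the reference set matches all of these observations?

Topaz

Orthorhombic crystal system — narrows the field to Anhydrite, Barite, Sillimanite, Topaz, Goethite, Aragonite, Olivine.
Specific gravity 3.34-3.72 — narrows the field to Topaz, Goethite, Olivine.
One perfect cleavage direction is inconsistent with Olivine.
Vitreous luster excludes Goethite.
Topaz is the sole remaining match.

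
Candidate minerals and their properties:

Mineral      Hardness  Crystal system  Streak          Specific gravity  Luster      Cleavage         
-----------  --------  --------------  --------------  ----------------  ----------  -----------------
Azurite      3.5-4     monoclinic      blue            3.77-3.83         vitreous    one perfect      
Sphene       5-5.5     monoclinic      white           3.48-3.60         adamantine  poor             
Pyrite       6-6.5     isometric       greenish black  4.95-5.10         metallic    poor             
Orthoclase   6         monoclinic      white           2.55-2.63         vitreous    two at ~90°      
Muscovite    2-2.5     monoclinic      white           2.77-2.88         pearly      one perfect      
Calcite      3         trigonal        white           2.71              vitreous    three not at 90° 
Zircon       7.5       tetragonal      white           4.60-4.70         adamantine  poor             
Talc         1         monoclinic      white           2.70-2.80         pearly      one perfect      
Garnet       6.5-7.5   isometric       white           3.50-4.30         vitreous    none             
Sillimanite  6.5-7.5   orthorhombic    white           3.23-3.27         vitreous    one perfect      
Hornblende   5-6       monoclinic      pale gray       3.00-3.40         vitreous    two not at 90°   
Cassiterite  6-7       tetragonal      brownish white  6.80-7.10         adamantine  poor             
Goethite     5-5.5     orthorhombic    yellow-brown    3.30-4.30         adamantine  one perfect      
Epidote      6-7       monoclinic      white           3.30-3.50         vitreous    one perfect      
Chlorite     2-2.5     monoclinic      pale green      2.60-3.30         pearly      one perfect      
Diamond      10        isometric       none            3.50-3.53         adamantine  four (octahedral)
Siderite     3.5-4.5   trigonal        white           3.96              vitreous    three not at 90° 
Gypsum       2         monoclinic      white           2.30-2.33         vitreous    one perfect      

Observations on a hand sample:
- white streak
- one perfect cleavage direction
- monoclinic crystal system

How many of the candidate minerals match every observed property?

White streak — narrows the field to Sphene, Orthoclase, Muscovite, Calcite, Zircon, Talc, Garnet, Sillimanite, Epidote, Siderite, Gypsum.
One perfect cleavage direction — leaves Muscovite, Talc, Sillimanite, Epidote, Gypsum.
Monoclinic crystal system rules out Sillimanite.
The minerals that satisfy all observations are Epidote, Gypsum, Muscovite, Talc.
That is 4 minerals.

4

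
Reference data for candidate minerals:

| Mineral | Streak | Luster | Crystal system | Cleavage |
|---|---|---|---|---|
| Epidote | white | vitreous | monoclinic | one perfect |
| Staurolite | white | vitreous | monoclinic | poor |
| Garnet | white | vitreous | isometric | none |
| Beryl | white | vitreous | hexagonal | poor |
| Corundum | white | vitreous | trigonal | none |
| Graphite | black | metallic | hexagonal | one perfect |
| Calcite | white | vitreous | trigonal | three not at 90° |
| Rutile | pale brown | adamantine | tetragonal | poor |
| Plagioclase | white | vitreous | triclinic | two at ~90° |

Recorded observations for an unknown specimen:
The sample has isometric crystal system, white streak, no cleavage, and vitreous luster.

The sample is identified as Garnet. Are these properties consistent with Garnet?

Isometric crystal system — fits Garnet (isometric system).
White streak — fits Garnet (white streak).
No cleavage — fits Garnet (cleavage none).
Vitreous luster — fits Garnet (vitreous luster).
Every observed property is compatible with the reference values for Garnet.

Yes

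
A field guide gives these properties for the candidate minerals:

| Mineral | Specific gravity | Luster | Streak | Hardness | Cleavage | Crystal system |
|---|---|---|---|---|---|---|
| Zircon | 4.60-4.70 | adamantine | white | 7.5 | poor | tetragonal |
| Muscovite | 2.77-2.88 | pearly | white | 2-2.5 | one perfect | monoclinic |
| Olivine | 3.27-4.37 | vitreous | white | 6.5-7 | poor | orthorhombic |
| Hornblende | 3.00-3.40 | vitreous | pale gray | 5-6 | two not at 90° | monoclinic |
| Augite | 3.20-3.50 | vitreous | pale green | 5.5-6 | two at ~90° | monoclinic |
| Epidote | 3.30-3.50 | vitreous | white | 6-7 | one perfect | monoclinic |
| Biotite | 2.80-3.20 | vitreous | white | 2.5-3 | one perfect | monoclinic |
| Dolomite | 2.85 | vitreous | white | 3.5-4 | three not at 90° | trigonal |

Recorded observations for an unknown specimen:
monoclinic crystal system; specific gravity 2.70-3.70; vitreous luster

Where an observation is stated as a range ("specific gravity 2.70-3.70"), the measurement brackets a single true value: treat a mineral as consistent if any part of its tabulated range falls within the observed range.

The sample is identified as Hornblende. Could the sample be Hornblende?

Monoclinic crystal system — fits Hornblende (monoclinic system).
Specific gravity 2.70-3.70 — fits Hornblende (SG 3.00-3.40).
Vitreous luster — fits Hornblende (vitreous luster).
Every observed property is compatible with the reference values for Hornblende.

Yes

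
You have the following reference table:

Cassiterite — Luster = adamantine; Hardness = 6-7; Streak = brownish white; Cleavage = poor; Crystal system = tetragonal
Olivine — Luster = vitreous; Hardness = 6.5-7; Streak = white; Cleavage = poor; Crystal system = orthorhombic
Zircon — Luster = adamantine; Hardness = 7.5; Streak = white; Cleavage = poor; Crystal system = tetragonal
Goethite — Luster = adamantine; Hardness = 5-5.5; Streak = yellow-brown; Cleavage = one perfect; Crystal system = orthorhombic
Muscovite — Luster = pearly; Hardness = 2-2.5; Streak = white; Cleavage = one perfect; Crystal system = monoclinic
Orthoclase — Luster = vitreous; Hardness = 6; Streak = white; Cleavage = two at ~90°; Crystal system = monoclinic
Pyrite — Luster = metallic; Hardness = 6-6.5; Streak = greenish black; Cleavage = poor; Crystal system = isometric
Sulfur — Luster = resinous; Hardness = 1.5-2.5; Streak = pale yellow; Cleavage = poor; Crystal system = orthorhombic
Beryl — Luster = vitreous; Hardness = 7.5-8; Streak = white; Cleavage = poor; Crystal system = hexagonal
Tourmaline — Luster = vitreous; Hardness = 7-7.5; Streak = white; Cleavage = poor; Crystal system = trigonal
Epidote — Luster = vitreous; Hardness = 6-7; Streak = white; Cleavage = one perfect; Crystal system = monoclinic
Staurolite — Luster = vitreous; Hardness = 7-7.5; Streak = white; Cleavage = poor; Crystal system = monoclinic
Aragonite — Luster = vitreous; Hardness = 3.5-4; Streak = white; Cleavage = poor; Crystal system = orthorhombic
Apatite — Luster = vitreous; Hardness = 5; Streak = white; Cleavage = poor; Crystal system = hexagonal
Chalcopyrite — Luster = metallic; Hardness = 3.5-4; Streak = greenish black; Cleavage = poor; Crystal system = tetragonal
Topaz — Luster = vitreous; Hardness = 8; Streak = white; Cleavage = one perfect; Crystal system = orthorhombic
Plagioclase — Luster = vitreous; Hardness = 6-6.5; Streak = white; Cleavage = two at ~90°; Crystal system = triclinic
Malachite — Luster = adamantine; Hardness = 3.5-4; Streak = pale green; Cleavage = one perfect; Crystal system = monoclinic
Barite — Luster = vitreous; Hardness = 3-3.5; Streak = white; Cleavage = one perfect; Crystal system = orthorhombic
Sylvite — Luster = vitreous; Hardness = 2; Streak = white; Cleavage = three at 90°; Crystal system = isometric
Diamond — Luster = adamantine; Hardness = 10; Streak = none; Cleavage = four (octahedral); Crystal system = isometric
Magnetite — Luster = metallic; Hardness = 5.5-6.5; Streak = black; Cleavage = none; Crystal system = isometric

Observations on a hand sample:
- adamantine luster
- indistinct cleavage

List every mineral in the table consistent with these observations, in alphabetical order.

Adamantine luster: only Cassiterite, Zircon, Goethite, Malachite, Diamond remain.
Indistinct cleavage: only Cassiterite, Zircon remain.
The minerals that satisfy all observations are Cassiterite, Zircon.

Cassiterite, Zircon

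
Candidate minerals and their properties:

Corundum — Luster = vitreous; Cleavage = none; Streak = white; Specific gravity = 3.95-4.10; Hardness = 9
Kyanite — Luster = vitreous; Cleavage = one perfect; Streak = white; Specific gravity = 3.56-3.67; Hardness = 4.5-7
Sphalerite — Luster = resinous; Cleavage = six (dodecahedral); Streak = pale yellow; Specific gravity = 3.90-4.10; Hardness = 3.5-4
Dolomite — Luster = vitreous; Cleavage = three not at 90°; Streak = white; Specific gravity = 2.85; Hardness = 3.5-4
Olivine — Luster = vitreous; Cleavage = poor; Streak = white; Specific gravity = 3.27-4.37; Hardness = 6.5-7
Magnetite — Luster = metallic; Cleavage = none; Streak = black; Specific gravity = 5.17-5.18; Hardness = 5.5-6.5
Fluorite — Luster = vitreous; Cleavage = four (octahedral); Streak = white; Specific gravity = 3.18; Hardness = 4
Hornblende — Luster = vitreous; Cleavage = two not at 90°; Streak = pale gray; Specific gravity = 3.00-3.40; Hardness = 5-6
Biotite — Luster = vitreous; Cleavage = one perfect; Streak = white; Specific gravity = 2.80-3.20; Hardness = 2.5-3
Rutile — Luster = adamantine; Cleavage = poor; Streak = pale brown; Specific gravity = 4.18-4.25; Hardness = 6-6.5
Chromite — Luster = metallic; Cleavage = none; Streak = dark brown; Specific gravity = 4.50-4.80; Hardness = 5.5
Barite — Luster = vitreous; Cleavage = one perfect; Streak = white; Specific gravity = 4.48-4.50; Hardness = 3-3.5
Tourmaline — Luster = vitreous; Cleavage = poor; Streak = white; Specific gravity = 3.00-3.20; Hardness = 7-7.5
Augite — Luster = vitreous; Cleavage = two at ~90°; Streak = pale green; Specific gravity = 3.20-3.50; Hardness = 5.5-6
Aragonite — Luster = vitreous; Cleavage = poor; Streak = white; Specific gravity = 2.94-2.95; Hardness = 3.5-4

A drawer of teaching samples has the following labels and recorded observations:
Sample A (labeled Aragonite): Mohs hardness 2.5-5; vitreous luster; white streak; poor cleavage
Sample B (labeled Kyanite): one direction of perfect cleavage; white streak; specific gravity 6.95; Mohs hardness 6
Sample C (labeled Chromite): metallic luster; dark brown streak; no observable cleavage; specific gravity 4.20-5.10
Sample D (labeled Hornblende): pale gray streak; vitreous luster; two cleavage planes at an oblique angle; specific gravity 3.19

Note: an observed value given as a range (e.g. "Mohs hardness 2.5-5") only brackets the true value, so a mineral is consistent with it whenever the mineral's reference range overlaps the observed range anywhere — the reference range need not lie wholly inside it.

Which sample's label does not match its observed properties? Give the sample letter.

B

Sample A: observations are consistent with Aragonite.
Sample B: specific gravity 6.95 is outside the reference for Kyanite (SG 3.56-3.67) — mislabeled.
Sample C: observations are consistent with Chromite.
Sample D: observations are consistent with Hornblende.
Only sample B is inconsistent with its label.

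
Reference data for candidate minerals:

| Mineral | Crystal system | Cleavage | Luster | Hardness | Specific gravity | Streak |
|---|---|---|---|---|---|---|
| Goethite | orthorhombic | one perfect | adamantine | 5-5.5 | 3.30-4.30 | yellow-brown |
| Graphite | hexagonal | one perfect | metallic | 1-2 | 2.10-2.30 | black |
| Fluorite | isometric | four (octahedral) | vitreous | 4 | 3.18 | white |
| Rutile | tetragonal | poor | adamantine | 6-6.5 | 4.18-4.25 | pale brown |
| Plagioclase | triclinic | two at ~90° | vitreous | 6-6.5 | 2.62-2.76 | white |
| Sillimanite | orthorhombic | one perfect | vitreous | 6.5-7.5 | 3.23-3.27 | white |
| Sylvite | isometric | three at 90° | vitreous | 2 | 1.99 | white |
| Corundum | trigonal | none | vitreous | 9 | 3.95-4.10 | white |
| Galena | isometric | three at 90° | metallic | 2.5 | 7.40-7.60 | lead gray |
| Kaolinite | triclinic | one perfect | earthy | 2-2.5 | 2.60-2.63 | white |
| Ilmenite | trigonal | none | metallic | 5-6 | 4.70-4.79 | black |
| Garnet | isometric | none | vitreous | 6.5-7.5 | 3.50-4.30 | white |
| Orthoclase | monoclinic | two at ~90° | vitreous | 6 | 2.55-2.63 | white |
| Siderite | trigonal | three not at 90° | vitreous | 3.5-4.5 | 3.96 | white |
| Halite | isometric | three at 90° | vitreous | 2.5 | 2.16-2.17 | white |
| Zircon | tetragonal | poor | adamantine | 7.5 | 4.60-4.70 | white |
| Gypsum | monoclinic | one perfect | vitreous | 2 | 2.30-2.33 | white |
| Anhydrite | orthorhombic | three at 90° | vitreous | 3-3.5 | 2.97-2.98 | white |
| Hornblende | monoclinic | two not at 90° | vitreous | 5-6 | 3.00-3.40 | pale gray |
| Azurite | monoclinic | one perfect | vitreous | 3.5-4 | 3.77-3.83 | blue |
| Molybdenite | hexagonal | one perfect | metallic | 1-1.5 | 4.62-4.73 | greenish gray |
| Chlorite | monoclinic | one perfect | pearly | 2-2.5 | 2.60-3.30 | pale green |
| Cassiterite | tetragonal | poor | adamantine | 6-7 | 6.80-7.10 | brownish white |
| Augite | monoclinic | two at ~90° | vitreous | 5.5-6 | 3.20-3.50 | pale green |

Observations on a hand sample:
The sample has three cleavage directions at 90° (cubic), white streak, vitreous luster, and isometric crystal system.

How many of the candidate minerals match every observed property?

Three cleavage directions at 90° (cubic): leaves Sylvite, Galena, Halite, Anhydrite.
White streak excludes Galena.
Vitreous luster: no further eliminations.
Isometric crystal system eliminates Anhydrite.
Remaining candidates: Halite, Sylvite.
That is 2 minerals.

2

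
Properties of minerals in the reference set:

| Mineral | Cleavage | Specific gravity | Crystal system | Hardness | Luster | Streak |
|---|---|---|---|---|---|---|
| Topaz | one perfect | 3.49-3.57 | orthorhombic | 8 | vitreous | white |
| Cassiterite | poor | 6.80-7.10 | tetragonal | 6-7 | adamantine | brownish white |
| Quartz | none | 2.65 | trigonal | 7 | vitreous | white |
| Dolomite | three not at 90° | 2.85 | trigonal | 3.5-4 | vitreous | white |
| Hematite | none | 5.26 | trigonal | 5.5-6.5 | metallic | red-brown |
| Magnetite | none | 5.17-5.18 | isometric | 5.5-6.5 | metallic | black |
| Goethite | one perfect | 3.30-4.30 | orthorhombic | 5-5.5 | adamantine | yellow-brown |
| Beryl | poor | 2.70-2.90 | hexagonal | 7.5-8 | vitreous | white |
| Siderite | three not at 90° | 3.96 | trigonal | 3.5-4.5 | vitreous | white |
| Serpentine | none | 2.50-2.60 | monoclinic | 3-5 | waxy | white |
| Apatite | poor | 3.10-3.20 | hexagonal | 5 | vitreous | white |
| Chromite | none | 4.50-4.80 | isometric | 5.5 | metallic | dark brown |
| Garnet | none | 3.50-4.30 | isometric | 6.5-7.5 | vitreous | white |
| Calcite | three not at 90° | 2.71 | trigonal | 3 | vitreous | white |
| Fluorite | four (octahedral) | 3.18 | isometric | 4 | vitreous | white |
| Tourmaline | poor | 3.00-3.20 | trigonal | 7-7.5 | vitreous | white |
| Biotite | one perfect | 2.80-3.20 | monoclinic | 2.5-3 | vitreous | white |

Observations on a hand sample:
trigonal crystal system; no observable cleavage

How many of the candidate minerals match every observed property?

Trigonal crystal system: only Quartz, Dolomite, Hematite, Siderite, Calcite, Tourmaline remain.
No observable cleavage: narrows the field to Quartz, Hematite.
Consistent with every observation: Hematite, Quartz.
That is 2 minerals.

2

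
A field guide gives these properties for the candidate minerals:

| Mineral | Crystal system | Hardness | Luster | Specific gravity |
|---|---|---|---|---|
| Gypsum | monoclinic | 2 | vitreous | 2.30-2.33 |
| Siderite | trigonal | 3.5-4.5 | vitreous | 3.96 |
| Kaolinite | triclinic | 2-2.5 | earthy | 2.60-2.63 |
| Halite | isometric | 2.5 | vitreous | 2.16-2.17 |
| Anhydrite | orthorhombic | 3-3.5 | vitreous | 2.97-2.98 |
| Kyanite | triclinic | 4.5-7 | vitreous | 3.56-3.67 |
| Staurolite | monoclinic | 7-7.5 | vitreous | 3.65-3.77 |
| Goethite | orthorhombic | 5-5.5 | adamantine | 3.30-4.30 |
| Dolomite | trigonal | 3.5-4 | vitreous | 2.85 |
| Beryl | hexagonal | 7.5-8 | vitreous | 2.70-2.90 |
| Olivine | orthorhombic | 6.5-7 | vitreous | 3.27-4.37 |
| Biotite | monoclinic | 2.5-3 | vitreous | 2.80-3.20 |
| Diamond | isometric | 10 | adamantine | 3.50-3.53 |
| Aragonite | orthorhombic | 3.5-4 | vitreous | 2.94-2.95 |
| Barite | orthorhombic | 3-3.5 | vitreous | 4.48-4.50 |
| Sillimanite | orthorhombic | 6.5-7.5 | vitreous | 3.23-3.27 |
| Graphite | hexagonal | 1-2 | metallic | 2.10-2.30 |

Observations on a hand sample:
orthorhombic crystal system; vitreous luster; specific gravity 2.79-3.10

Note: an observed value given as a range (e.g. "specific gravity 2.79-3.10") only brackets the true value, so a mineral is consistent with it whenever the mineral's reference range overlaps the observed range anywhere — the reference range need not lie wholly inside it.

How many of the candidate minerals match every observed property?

2

Orthorhombic crystal system — only Anhydrite, Goethite, Olivine, Aragonite, Barite, Sillimanite remain.
Vitreous luster excludes Goethite.
Specific gravity 2.79-3.10 — Anhydrite, Aragonite remain.
Consistent with every observation: Anhydrite, Aragonite.
That is 2 minerals.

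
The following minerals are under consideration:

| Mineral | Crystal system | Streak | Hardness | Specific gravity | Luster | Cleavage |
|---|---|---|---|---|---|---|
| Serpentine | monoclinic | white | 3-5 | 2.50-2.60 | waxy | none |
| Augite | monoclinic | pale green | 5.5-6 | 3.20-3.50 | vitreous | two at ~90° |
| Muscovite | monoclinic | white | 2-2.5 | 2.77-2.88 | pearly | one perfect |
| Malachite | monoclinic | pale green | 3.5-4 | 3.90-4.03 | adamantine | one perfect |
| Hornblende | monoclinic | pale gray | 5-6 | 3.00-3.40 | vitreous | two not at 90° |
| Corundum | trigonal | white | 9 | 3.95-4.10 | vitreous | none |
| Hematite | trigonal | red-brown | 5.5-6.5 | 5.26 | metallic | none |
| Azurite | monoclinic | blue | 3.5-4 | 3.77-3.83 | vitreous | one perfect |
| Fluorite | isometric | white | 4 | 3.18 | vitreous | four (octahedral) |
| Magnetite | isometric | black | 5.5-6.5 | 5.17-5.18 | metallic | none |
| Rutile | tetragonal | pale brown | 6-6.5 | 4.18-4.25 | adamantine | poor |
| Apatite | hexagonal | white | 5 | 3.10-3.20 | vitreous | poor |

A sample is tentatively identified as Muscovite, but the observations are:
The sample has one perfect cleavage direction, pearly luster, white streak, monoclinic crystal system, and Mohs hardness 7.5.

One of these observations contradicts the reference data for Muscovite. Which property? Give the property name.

One perfect cleavage direction: Muscovite has cleavage one perfect — matches.
Pearly luster: Muscovite has pearly luster — matches.
White streak: Muscovite has white streak — matches.
Monoclinic crystal system: Muscovite has monoclinic system — matches.
Mohs hardness 7.5: Muscovite has hardness 2-2.5 — inconsistent.
The hardness is the one property that does not fit.

hardness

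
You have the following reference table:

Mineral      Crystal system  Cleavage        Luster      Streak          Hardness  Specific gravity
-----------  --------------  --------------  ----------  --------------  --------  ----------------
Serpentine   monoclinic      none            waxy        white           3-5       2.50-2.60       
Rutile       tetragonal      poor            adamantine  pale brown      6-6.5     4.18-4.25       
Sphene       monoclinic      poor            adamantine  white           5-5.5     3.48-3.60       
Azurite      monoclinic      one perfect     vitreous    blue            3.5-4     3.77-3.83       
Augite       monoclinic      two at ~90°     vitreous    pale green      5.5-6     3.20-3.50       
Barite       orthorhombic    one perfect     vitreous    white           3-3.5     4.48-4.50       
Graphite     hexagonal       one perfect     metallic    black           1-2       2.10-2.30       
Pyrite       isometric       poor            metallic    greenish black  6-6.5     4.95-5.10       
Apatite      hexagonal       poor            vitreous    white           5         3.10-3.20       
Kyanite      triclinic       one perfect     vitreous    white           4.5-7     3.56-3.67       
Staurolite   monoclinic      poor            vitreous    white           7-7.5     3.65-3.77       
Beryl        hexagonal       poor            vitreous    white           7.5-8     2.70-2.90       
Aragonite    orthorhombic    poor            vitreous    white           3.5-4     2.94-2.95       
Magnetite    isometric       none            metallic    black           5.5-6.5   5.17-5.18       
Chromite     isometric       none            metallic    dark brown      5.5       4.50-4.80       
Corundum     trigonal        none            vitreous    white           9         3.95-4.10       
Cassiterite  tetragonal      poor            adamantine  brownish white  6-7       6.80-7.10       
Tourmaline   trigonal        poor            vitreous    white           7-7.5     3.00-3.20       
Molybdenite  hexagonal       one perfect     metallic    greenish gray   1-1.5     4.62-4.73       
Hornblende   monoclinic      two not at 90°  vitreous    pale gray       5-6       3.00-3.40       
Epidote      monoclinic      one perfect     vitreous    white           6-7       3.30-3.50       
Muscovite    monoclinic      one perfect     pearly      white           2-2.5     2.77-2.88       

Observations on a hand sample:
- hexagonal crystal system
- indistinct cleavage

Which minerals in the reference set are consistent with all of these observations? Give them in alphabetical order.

Hexagonal crystal system: Graphite, Apatite, Beryl, Molybdenite remain.
Indistinct cleavage is inconsistent with Graphite, Molybdenite.
Consistent with every observation: Apatite, Beryl.

Apatite, Beryl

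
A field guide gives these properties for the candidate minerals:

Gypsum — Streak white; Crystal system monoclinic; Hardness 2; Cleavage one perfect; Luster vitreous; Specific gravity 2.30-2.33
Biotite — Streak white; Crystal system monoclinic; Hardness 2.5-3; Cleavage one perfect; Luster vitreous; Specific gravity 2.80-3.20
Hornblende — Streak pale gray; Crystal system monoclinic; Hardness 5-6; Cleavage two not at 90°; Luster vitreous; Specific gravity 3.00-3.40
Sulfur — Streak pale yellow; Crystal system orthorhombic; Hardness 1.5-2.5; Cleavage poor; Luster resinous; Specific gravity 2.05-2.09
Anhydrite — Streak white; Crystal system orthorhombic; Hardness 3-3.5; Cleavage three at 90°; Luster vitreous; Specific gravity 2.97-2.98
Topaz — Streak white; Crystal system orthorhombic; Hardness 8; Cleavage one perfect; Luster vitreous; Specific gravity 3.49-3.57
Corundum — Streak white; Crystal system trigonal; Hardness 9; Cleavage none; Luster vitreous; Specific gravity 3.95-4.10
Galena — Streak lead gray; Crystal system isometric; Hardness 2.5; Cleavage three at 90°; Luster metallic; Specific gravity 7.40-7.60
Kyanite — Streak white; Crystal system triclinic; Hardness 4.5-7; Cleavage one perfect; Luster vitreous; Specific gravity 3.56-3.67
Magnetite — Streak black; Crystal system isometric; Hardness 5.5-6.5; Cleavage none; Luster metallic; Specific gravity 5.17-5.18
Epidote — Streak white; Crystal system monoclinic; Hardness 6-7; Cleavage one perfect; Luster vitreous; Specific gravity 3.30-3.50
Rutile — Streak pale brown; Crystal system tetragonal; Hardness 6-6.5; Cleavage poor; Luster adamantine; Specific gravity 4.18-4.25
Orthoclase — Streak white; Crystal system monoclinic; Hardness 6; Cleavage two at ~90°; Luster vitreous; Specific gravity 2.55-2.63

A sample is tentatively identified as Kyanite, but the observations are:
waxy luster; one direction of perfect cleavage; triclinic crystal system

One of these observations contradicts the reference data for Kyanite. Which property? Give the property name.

luster

Waxy luster: Kyanite has vitreous luster — inconsistent.
One direction of perfect cleavage: Kyanite has cleavage one perfect — agrees.
Triclinic crystal system: Kyanite has triclinic system — agrees.
Only the luster is inconsistent.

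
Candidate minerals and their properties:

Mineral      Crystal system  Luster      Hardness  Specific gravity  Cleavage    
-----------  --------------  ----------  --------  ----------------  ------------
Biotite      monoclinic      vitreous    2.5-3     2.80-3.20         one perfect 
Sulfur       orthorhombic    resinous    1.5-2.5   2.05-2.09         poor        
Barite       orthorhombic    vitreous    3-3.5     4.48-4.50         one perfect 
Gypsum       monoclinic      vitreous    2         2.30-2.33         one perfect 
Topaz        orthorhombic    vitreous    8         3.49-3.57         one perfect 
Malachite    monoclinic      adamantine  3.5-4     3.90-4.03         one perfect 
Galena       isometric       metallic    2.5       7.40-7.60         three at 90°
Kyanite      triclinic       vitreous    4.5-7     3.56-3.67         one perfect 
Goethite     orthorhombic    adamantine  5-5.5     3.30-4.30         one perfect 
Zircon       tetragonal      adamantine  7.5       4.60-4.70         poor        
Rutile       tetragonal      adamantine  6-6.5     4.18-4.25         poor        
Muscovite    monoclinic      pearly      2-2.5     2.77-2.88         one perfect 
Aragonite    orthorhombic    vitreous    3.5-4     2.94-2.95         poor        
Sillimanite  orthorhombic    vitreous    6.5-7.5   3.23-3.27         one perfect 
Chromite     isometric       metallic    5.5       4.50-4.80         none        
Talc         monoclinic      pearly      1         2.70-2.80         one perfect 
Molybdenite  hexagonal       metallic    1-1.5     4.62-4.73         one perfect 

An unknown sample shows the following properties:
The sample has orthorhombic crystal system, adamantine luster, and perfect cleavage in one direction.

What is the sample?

Orthorhombic crystal system: Sulfur, Barite, Topaz, Goethite, Aragonite, Sillimanite remain.
Adamantine luster: leaves Goethite.
Perfect cleavage in one direction: no further eliminations.
Goethite is the sole remaining match.

Goethite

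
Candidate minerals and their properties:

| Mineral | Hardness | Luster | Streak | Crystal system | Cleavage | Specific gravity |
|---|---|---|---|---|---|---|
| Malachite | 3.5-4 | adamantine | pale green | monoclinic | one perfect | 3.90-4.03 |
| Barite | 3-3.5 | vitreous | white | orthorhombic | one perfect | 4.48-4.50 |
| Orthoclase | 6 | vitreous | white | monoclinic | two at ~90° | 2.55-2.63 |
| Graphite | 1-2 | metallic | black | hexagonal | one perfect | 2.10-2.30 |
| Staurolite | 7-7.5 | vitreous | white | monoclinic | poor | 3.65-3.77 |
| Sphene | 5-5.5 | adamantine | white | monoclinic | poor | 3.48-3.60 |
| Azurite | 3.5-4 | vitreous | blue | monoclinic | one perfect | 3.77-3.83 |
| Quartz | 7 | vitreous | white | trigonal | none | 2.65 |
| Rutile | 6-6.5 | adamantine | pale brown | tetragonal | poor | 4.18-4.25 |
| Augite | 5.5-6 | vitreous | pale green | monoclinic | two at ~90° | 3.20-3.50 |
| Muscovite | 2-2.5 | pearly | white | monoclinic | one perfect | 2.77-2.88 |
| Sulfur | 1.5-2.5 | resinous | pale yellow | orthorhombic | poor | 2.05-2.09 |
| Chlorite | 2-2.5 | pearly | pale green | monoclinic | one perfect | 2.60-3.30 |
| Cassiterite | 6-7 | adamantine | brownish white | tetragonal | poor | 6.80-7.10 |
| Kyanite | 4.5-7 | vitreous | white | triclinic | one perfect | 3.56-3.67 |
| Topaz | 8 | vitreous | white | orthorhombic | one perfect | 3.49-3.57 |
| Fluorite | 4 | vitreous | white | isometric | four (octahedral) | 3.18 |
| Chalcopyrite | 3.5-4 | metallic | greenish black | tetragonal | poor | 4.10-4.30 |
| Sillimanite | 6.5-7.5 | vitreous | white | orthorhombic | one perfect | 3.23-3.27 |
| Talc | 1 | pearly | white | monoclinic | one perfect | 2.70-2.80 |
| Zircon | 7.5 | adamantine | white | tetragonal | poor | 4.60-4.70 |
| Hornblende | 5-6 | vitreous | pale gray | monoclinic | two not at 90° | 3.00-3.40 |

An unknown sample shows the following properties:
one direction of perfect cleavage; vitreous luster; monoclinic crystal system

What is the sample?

One direction of perfect cleavage: narrows the field to Malachite, Barite, Graphite, Azurite, Muscovite, Chlorite, Kyanite, Topaz, Sillimanite, Talc.
Vitreous luster excludes Malachite, Graphite, Muscovite, Chlorite, Talc.
Monoclinic crystal system: leaves Azurite.
The only mineral consistent with every observation is Azurite.

Azurite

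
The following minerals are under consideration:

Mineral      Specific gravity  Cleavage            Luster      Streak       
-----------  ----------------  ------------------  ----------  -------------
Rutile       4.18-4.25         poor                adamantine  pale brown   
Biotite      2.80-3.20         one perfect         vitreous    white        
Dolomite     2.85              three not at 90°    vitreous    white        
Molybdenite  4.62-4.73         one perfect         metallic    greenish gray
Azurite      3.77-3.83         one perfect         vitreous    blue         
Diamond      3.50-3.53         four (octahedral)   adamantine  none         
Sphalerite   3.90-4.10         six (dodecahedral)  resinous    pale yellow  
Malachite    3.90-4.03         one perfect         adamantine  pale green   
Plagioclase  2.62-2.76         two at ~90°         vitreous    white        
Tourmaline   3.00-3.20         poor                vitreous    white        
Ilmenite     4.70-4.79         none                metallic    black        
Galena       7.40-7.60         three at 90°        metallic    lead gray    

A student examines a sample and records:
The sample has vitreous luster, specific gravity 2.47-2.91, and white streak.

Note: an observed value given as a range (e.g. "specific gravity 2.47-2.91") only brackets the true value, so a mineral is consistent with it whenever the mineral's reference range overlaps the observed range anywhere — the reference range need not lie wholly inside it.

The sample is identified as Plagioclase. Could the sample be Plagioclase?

Yes

Vitreous luster — is consistent with Plagioclase (vitreous luster).
Specific gravity 2.47-2.91 — is consistent with Plagioclase (SG 2.62-2.76).
White streak — is consistent with Plagioclase (white streak).
Every observed property is compatible with the reference values for Plagioclase.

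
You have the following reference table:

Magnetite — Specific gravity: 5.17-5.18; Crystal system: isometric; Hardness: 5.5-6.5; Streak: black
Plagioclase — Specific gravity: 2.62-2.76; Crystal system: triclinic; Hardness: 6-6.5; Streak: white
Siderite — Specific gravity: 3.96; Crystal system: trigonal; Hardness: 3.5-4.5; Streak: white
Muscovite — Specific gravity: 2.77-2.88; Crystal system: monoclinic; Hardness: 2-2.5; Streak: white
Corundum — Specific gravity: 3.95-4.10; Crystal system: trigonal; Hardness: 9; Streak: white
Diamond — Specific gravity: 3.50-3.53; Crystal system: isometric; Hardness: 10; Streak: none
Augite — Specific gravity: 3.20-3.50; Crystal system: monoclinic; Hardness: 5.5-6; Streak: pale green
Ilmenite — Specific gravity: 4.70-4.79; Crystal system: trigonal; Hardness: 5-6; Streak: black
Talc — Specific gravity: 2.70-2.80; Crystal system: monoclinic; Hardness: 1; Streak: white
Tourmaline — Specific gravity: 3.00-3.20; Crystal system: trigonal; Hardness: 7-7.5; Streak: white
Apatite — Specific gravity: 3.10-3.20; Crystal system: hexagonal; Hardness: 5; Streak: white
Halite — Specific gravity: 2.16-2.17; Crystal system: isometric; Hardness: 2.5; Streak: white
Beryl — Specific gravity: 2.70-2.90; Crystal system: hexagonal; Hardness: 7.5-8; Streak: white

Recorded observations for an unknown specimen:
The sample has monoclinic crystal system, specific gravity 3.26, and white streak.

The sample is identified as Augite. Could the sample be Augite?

Monoclinic crystal system — consistent with Augite (monoclinic system).
Specific gravity 3.26 — consistent with Augite (SG 3.20-3.50).
White streak — Augite has pale green streak; inconsistent.
The streak observation rules out Augite.

Inconsistent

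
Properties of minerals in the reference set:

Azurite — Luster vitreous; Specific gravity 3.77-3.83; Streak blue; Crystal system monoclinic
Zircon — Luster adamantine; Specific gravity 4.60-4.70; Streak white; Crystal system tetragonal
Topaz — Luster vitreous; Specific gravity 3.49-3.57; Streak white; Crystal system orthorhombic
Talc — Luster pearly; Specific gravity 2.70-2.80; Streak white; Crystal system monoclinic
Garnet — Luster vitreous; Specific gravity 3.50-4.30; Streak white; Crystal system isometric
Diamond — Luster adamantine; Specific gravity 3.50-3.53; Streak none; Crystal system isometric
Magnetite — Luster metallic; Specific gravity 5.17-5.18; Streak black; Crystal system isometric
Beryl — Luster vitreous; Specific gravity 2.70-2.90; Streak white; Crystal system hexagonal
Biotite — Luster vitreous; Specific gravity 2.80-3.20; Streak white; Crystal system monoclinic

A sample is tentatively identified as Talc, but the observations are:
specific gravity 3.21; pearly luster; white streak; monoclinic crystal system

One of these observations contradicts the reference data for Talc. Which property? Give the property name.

Specific gravity 3.21: Talc has SG 2.70-2.80 — outside the reference range.
Pearly luster: Talc has pearly luster — consistent.
White streak: Talc has white streak — consistent.
Monoclinic crystal system: Talc has monoclinic system — consistent.
Only the specific gravity is inconsistent.

specific gravity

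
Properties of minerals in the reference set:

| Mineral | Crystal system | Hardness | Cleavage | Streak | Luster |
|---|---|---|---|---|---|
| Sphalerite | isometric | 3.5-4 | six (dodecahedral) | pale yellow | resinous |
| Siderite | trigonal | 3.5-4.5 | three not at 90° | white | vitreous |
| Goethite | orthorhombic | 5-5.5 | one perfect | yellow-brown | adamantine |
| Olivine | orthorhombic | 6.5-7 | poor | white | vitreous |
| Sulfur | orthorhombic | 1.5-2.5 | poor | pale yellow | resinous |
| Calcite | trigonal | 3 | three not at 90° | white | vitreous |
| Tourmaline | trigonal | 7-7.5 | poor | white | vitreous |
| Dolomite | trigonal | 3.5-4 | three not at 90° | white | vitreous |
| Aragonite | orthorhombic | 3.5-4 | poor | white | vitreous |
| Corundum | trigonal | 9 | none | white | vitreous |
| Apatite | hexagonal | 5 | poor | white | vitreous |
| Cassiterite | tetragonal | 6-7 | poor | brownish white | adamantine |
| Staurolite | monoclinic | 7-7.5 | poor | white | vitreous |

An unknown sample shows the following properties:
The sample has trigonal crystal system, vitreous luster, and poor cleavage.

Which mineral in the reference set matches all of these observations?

Trigonal crystal system — narrows the field to Siderite, Calcite, Tourmaline, Dolomite, Corundum.
Vitreous luster — all remaining candidates fit.
Poor cleavage — narrows the field to Tourmaline.
Tourmaline is the sole remaining match.

Tourmaline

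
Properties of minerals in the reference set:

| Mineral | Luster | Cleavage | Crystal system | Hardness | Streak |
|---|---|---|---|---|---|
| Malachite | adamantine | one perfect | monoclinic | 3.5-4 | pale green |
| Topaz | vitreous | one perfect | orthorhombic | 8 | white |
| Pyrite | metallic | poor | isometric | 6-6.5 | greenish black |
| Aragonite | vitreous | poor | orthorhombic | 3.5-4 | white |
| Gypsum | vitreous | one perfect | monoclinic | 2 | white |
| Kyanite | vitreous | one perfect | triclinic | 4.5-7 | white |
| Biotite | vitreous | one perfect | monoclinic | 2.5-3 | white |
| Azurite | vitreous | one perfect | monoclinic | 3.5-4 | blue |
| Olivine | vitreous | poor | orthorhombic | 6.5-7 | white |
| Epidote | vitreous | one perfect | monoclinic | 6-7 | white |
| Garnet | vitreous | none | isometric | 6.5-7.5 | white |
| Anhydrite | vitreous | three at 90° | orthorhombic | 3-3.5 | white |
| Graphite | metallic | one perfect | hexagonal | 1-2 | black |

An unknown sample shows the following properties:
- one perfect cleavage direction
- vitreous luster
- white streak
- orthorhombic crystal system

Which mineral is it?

Topaz

One perfect cleavage direction is inconsistent with Pyrite, Aragonite, Olivine, Garnet, Anhydrite.
Vitreous luster excludes Malachite, Graphite.
White streak is inconsistent with Azurite.
Orthorhombic crystal system — leaves Topaz.
The only mineral consistent with every observation is Topaz.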